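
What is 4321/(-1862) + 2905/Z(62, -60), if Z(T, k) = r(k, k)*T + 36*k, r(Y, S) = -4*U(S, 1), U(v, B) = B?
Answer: -1129577/320264 ≈ -3.5270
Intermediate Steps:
r(Y, S) = -4 (r(Y, S) = -4*1 = -4)
Z(T, k) = -4*T + 36*k
4321/(-1862) + 2905/Z(62, -60) = 4321/(-1862) + 2905/(-4*62 + 36*(-60)) = 4321*(-1/1862) + 2905/(-248 - 2160) = -4321/1862 + 2905/(-2408) = -4321/1862 + 2905*(-1/2408) = -4321/1862 - 415/344 = -1129577/320264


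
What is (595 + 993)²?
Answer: 2521744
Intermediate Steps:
(595 + 993)² = 1588² = 2521744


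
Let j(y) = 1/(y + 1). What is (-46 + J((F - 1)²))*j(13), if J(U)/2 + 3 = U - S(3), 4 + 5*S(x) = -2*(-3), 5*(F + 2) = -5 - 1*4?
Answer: -12/25 ≈ -0.48000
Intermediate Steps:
F = -19/5 (F = -2 + (-5 - 1*4)/5 = -2 + (-5 - 4)/5 = -2 + (⅕)*(-9) = -2 - 9/5 = -19/5 ≈ -3.8000)
S(x) = ⅖ (S(x) = -⅘ + (-2*(-3))/5 = -⅘ + (⅕)*6 = -⅘ + 6/5 = ⅖)
J(U) = -34/5 + 2*U (J(U) = -6 + 2*(U - 1*⅖) = -6 + 2*(U - ⅖) = -6 + 2*(-⅖ + U) = -6 + (-⅘ + 2*U) = -34/5 + 2*U)
j(y) = 1/(1 + y)
(-46 + J((F - 1)²))*j(13) = (-46 + (-34/5 + 2*(-19/5 - 1)²))/(1 + 13) = (-46 + (-34/5 + 2*(-24/5)²))/14 = (-46 + (-34/5 + 2*(576/25)))*(1/14) = (-46 + (-34/5 + 1152/25))*(1/14) = (-46 + 982/25)*(1/14) = -168/25*1/14 = -12/25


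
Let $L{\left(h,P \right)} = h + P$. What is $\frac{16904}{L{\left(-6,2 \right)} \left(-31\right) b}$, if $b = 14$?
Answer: $\frac{2113}{217} \approx 9.7373$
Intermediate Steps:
$L{\left(h,P \right)} = P + h$
$\frac{16904}{L{\left(-6,2 \right)} \left(-31\right) b} = \frac{16904}{\left(2 - 6\right) \left(-31\right) 14} = \frac{16904}{\left(-4\right) \left(-31\right) 14} = \frac{16904}{124 \cdot 14} = \frac{16904}{1736} = 16904 \cdot \frac{1}{1736} = \frac{2113}{217}$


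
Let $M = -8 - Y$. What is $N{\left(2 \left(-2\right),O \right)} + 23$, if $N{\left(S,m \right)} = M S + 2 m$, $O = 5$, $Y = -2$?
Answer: $57$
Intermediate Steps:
$M = -6$ ($M = -8 - -2 = -8 + 2 = -6$)
$N{\left(S,m \right)} = - 6 S + 2 m$
$N{\left(2 \left(-2\right),O \right)} + 23 = \left(- 6 \cdot 2 \left(-2\right) + 2 \cdot 5\right) + 23 = \left(\left(-6\right) \left(-4\right) + 10\right) + 23 = \left(24 + 10\right) + 23 = 34 + 23 = 57$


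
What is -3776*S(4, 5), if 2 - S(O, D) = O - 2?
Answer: 0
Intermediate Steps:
S(O, D) = 4 - O (S(O, D) = 2 - (O - 2) = 2 - (-2 + O) = 2 + (2 - O) = 4 - O)
-3776*S(4, 5) = -3776*(4 - 1*4) = -3776*(4 - 4) = -3776*0 = 0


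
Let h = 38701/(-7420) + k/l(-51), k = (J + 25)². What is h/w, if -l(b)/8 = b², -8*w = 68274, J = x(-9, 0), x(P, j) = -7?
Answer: 11217979/18300675015 ≈ 0.00061298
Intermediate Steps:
J = -7
w = -34137/4 (w = -⅛*68274 = -34137/4 ≈ -8534.3)
l(b) = -8*b²
k = 324 (k = (-7 + 25)² = 18² = 324)
h = -11217979/2144380 (h = 38701/(-7420) + 324/((-8*(-51)²)) = 38701*(-1/7420) + 324/((-8*2601)) = -38701/7420 + 324/(-20808) = -38701/7420 + 324*(-1/20808) = -38701/7420 - 9/578 = -11217979/2144380 ≈ -5.2313)
h/w = -11217979/(2144380*(-34137/4)) = -11217979/2144380*(-4/34137) = 11217979/18300675015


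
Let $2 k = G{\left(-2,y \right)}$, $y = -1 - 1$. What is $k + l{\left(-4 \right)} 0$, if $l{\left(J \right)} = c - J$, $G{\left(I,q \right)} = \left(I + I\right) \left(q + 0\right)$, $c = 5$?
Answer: $4$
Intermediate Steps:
$y = -2$ ($y = -1 - 1 = -2$)
$G{\left(I,q \right)} = 2 I q$
$l{\left(J \right)} = 5 - J$
$k = 4$ ($k = \frac{2 \left(-2\right) \left(-2\right)}{2} = \frac{1}{2} \cdot 8 = 4$)
$k + l{\left(-4 \right)} 0 = 4 + \left(5 - -4\right) 0 = 4 + \left(5 + 4\right) 0 = 4 + 9 \cdot 0 = 4 + 0 = 4$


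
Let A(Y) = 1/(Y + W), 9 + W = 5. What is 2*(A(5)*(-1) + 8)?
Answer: 14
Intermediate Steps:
W = -4 (W = -9 + 5 = -4)
A(Y) = 1/(-4 + Y) (A(Y) = 1/(Y - 4) = 1/(-4 + Y))
2*(A(5)*(-1) + 8) = 2*(-1/(-4 + 5) + 8) = 2*(-1/1 + 8) = 2*(1*(-1) + 8) = 2*(-1 + 8) = 2*7 = 14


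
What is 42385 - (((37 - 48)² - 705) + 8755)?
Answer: 34214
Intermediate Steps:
42385 - (((37 - 48)² - 705) + 8755) = 42385 - (((-11)² - 705) + 8755) = 42385 - ((121 - 705) + 8755) = 42385 - (-584 + 8755) = 42385 - 1*8171 = 42385 - 8171 = 34214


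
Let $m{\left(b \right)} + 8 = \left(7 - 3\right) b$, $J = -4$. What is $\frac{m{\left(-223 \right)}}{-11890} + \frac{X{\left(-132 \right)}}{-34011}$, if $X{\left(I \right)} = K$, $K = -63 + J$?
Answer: $\frac{3140653}{40439079} \approx 0.077664$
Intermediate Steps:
$m{\left(b \right)} = -8 + 4 b$ ($m{\left(b \right)} = -8 + \left(7 - 3\right) b = -8 + 4 b$)
$K = -67$ ($K = -63 - 4 = -67$)
$X{\left(I \right)} = -67$
$\frac{m{\left(-223 \right)}}{-11890} + \frac{X{\left(-132 \right)}}{-34011} = \frac{-8 + 4 \left(-223\right)}{-11890} - \frac{67}{-34011} = \left(-8 - 892\right) \left(- \frac{1}{11890}\right) - - \frac{67}{34011} = \left(-900\right) \left(- \frac{1}{11890}\right) + \frac{67}{34011} = \frac{90}{1189} + \frac{67}{34011} = \frac{3140653}{40439079}$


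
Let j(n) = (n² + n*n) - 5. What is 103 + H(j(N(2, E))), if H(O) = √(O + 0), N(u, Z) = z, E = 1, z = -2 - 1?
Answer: 103 + √13 ≈ 106.61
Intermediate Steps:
z = -3
N(u, Z) = -3
j(n) = -5 + 2*n² (j(n) = (n² + n²) - 5 = 2*n² - 5 = -5 + 2*n²)
H(O) = √O
103 + H(j(N(2, E))) = 103 + √(-5 + 2*(-3)²) = 103 + √(-5 + 2*9) = 103 + √(-5 + 18) = 103 + √13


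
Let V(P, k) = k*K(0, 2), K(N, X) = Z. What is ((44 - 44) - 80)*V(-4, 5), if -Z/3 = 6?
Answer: 7200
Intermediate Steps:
Z = -18 (Z = -3*6 = -18)
K(N, X) = -18
V(P, k) = -18*k (V(P, k) = k*(-18) = -18*k)
((44 - 44) - 80)*V(-4, 5) = ((44 - 44) - 80)*(-18*5) = (0 - 80)*(-90) = -80*(-90) = 7200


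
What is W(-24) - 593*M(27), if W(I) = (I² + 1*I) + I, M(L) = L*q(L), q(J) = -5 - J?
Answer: 512880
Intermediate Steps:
M(L) = L*(-5 - L)
W(I) = I² + 2*I (W(I) = (I² + I) + I = (I + I²) + I = I² + 2*I)
W(-24) - 593*M(27) = -24*(2 - 24) - (-593)*27*(5 + 27) = -24*(-22) - (-593)*27*32 = 528 - 593*(-864) = 528 + 512352 = 512880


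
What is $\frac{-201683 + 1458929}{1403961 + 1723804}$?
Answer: $\frac{1257246}{3127765} \approx 0.40196$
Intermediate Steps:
$\frac{-201683 + 1458929}{1403961 + 1723804} = \frac{1257246}{3127765}$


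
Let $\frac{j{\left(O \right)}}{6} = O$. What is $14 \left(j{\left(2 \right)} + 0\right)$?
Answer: $168$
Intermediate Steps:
$j{\left(O \right)} = 6 O$
$14 \left(j{\left(2 \right)} + 0\right) = 14 \left(6 \cdot 2 + 0\right) = 14 \left(12 + 0\right) = 14 \cdot 12 = 168$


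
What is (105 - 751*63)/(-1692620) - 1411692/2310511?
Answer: -570095877438/977704282205 ≈ -0.58310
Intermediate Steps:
(105 - 751*63)/(-1692620) - 1411692/2310511 = (105 - 47313)*(-1/1692620) - 1411692*1/2310511 = -47208*(-1/1692620) - 1411692/2310511 = 11802/423155 - 1411692/2310511 = -570095877438/977704282205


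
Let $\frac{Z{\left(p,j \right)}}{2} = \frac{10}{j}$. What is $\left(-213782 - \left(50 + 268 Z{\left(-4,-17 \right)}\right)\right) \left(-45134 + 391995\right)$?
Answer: $- \frac{1259030508024}{17} \approx -7.4061 \cdot 10^{10}$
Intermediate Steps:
$Z{\left(p,j \right)} = \frac{20}{j}$ ($Z{\left(p,j \right)} = 2 \frac{10}{j} = \frac{20}{j}$)
$\left(-213782 - \left(50 + 268 Z{\left(-4,-17 \right)}\right)\right) \left(-45134 + 391995\right) = \left(-213782 + \left(- 268 \frac{20}{-17} + \left(\left(-104 + 3\right) + 51\right)\right)\right) \left(-45134 + 391995\right) = \left(-213782 + \left(- 268 \cdot 20 \left(- \frac{1}{17}\right) + \left(-101 + 51\right)\right)\right) 346861 = \left(-213782 - - \frac{4510}{17}\right) 346861 = \left(-213782 + \left(\frac{5360}{17} - 50\right)\right) 346861 = \left(-213782 + \frac{4510}{17}\right) 346861 = \left(- \frac{3629784}{17}\right) 346861 = - \frac{1259030508024}{17}$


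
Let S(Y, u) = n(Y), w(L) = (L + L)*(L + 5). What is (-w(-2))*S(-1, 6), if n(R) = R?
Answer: -12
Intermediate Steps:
w(L) = 2*L*(5 + L) (w(L) = (2*L)*(5 + L) = 2*L*(5 + L))
S(Y, u) = Y
(-w(-2))*S(-1, 6) = -2*(-2)*(5 - 2)*(-1) = -2*(-2)*3*(-1) = -1*(-12)*(-1) = 12*(-1) = -12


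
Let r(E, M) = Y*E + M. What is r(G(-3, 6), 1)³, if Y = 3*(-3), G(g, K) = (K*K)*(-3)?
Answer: 921167317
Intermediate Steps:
G(g, K) = -3*K² (G(g, K) = K²*(-3) = -3*K²)
Y = -9
r(E, M) = M - 9*E (r(E, M) = -9*E + M = M - 9*E)
r(G(-3, 6), 1)³ = (1 - (-27)*6²)³ = (1 - (-27)*36)³ = (1 - 9*(-108))³ = (1 + 972)³ = 973³ = 921167317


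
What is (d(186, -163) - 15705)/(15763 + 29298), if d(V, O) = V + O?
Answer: -15682/45061 ≈ -0.34802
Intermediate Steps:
d(V, O) = O + V
(d(186, -163) - 15705)/(15763 + 29298) = ((-163 + 186) - 15705)/(15763 + 29298) = (23 - 15705)/45061 = -15682*1/45061 = -15682/45061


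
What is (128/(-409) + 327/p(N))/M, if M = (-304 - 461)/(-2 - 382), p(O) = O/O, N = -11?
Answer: 3420544/20859 ≈ 163.98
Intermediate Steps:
p(O) = 1
M = 255/128 (M = -765/(-384) = -765*(-1/384) = 255/128 ≈ 1.9922)
(128/(-409) + 327/p(N))/M = (128/(-409) + 327/1)/(255/128) = (128*(-1/409) + 327*1)*(128/255) = (-128/409 + 327)*(128/255) = (133615/409)*(128/255) = 3420544/20859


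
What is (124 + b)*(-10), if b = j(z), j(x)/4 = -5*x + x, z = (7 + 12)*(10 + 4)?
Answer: 41320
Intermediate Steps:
z = 266 (z = 19*14 = 266)
j(x) = -16*x (j(x) = 4*(-5*x + x) = 4*(-4*x) = -16*x)
b = -4256 (b = -16*266 = -4256)
(124 + b)*(-10) = (124 - 4256)*(-10) = -4132*(-10) = 41320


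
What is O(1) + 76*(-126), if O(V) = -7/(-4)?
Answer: -38297/4 ≈ -9574.3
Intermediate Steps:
O(V) = 7/4 (O(V) = -7*(-1/4) = 7/4)
O(1) + 76*(-126) = 7/4 + 76*(-126) = 7/4 - 9576 = -38297/4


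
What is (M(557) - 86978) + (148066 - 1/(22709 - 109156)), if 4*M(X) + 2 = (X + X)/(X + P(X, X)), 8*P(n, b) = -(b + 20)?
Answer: 40969072986365/670655826 ≈ 61088.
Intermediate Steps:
P(n, b) = -5/2 - b/8 (P(n, b) = (-(b + 20))/8 = (-(20 + b))/8 = (-20 - b)/8 = -5/2 - b/8)
M(X) = -½ + X/(2*(-5/2 + 7*X/8)) (M(X) = -½ + ((X + X)/(X + (-5/2 - X/8)))/4 = -½ + ((2*X)/(-5/2 + 7*X/8))/4 = -½ + (2*X/(-5/2 + 7*X/8))/4 = -½ + X/(2*(-5/2 + 7*X/8)))
(M(557) - 86978) + (148066 - 1/(22709 - 109156)) = ((20 + 557)/(2*(-20 + 7*557)) - 86978) + (148066 - 1/(22709 - 109156)) = ((½)*577/(-20 + 3899) - 86978) + (148066 - 1/(-86447)) = ((½)*577/3879 - 86978) + (148066 - 1*(-1/86447)) = ((½)*(1/3879)*577 - 86978) + (148066 + 1/86447) = (577/7758 - 86978) + 12799861503/86447 = -674774747/7758 + 12799861503/86447 = 40969072986365/670655826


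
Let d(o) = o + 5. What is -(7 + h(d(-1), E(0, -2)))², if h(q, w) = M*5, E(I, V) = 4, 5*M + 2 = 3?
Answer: -64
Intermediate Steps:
d(o) = 5 + o
M = ⅕ (M = -⅖ + (⅕)*3 = -⅖ + ⅗ = ⅕ ≈ 0.20000)
h(q, w) = 1 (h(q, w) = (⅕)*5 = 1)
-(7 + h(d(-1), E(0, -2)))² = -(7 + 1)² = -1*8² = -1*64 = -64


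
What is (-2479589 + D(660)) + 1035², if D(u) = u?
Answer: -1407704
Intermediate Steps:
(-2479589 + D(660)) + 1035² = (-2479589 + 660) + 1035² = -2478929 + 1071225 = -1407704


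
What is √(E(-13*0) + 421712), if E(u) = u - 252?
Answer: 2*√105365 ≈ 649.20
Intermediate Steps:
E(u) = -252 + u
√(E(-13*0) + 421712) = √((-252 - 13*0) + 421712) = √((-252 + 0) + 421712) = √(-252 + 421712) = √421460 = 2*√105365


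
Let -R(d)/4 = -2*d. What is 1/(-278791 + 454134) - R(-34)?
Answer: 47693297/175343 ≈ 272.00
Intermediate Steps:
R(d) = 8*d (R(d) = -(-8)*d = 8*d)
1/(-278791 + 454134) - R(-34) = 1/(-278791 + 454134) - 8*(-34) = 1/175343 - 1*(-272) = 1/175343 + 272 = 47693297/175343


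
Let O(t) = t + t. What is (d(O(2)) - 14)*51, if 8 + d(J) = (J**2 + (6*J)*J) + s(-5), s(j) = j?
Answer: 4335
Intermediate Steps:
O(t) = 2*t
d(J) = -13 + 7*J**2 (d(J) = -8 + ((J**2 + (6*J)*J) - 5) = -8 + ((J**2 + 6*J**2) - 5) = -8 + (7*J**2 - 5) = -8 + (-5 + 7*J**2) = -13 + 7*J**2)
(d(O(2)) - 14)*51 = ((-13 + 7*(2*2)**2) - 14)*51 = ((-13 + 7*4**2) - 14)*51 = ((-13 + 7*16) - 14)*51 = ((-13 + 112) - 14)*51 = (99 - 14)*51 = 85*51 = 4335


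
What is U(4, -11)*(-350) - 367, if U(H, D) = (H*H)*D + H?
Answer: 59833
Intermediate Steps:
U(H, D) = H + D*H**2 (U(H, D) = H**2*D + H = D*H**2 + H = H + D*H**2)
U(4, -11)*(-350) - 367 = (4*(1 - 11*4))*(-350) - 367 = (4*(1 - 44))*(-350) - 367 = (4*(-43))*(-350) - 367 = -172*(-350) - 367 = 60200 - 367 = 59833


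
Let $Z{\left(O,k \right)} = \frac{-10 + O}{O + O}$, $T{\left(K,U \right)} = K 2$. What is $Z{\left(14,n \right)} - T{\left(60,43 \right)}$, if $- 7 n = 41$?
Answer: $- \frac{839}{7} \approx -119.86$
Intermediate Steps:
$n = - \frac{41}{7}$ ($n = \left(- \frac{1}{7}\right) 41 = - \frac{41}{7} \approx -5.8571$)
$T{\left(K,U \right)} = 2 K$
$Z{\left(O,k \right)} = \frac{-10 + O}{2 O}$
$Z{\left(14,n \right)} - T{\left(60,43 \right)} = \frac{-10 + 14}{2 \cdot 14} - 2 \cdot 60 = \frac{1}{2} \cdot \frac{1}{14} \cdot 4 - 120 = \frac{1}{7} - 120 = - \frac{839}{7}$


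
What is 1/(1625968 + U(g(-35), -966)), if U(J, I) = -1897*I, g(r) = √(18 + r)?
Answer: 1/3458470 ≈ 2.8915e-7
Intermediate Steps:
1/(1625968 + U(g(-35), -966)) = 1/(1625968 - 1897*(-966)) = 1/(1625968 + 1832502) = 1/3458470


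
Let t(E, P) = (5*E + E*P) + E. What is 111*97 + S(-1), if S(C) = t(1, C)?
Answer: 10772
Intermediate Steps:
t(E, P) = 6*E + E*P
S(C) = 6 + C (S(C) = 1*(6 + C) = 6 + C)
111*97 + S(-1) = 111*97 + (6 - 1) = 10767 + 5 = 10772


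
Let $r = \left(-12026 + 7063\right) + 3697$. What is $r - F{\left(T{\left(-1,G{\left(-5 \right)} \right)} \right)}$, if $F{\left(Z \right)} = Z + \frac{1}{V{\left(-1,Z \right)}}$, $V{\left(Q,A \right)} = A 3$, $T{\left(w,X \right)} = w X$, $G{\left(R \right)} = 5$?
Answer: $- \frac{18914}{15} \approx -1260.9$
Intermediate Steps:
$T{\left(w,X \right)} = X w$
$r = -1266$ ($r = -4963 + 3697 = -1266$)
$V{\left(Q,A \right)} = 3 A$
$F{\left(Z \right)} = Z + \frac{1}{3 Z}$
$r - F{\left(T{\left(-1,G{\left(-5 \right)} \right)} \right)} = -1266 - \left(5 \left(-1\right) + \frac{1}{3 \cdot 5 \left(-1\right)}\right) = -1266 - \left(-5 + \frac{1}{3 \left(-5\right)}\right) = -1266 - \left(-5 + \frac{1}{3} \left(- \frac{1}{5}\right)\right) = -1266 - \left(-5 - \frac{1}{15}\right) = -1266 - - \frac{76}{15} = -1266 + \frac{76}{15} = - \frac{18914}{15}$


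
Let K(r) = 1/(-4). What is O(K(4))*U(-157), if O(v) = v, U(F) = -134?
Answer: 67/2 ≈ 33.500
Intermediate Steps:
K(r) = -1/4
O(K(4))*U(-157) = -1/4*(-134) = 67/2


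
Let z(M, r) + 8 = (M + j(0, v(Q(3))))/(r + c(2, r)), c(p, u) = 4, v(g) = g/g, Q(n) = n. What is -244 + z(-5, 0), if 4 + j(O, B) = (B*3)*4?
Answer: -1005/4 ≈ -251.25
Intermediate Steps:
v(g) = 1
j(O, B) = -4 + 12*B (j(O, B) = -4 + (B*3)*4 = -4 + (3*B)*4 = -4 + 12*B)
z(M, r) = -8 + (8 + M)/(4 + r) (z(M, r) = -8 + (M + (-4 + 12*1))/(r + 4) = -8 + (M + (-4 + 12))/(4 + r) = -8 + (M + 8)/(4 + r) = -8 + (8 + M)/(4 + r))
-244 + z(-5, 0) = -244 + (-24 - 5 - 8*0)/(4 + 0) = -244 + (-24 - 5 + 0)/4 = -244 + (1/4)*(-29) = -244 - 29/4 = -1005/4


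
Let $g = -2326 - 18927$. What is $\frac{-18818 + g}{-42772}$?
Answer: $\frac{1083}{1156} \approx 0.93685$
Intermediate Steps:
$g = -21253$
$\frac{-18818 + g}{-42772} = \frac{-18818 - 21253}{-42772} = \left(-40071\right) \left(- \frac{1}{42772}\right) = \frac{1083}{1156}$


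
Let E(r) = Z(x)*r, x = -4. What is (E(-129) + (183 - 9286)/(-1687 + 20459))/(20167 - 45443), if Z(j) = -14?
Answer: -33893129/474481072 ≈ -0.071432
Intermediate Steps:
E(r) = -14*r
(E(-129) + (183 - 9286)/(-1687 + 20459))/(20167 - 45443) = (-14*(-129) + (183 - 9286)/(-1687 + 20459))/(20167 - 45443) = (1806 - 9103/18772)/(-25276) = (1806 - 9103*1/18772)*(-1/25276) = (1806 - 9103/18772)*(-1/25276) = (33893129/18772)*(-1/25276) = -33893129/474481072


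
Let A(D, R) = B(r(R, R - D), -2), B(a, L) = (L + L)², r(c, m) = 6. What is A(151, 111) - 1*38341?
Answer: -38325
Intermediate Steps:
B(a, L) = 4*L² (B(a, L) = (2*L)² = 4*L²)
A(D, R) = 16 (A(D, R) = 4*(-2)² = 4*4 = 16)
A(151, 111) - 1*38341 = 16 - 1*38341 = 16 - 38341 = -38325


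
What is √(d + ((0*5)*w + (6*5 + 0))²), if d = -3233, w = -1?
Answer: I*√2333 ≈ 48.301*I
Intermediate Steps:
√(d + ((0*5)*w + (6*5 + 0))²) = √(-3233 + ((0*5)*(-1) + (6*5 + 0))²) = √(-3233 + (0*(-1) + (30 + 0))²) = √(-3233 + (0 + 30)²) = √(-3233 + 30²) = √(-3233 + 900) = √(-2333) = I*√2333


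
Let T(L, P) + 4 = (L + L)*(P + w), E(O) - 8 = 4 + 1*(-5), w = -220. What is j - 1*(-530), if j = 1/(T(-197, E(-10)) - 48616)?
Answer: 18710061/35302 ≈ 530.00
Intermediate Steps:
E(O) = 7 (E(O) = 8 + (4 + 1*(-5)) = 8 + (4 - 5) = 8 - 1 = 7)
T(L, P) = -4 + 2*L*(-220 + P) (T(L, P) = -4 + (L + L)*(P - 220) = -4 + (2*L)*(-220 + P) = -4 + 2*L*(-220 + P))
j = 1/35302 (j = 1/((-4 - 440*(-197) + 2*(-197)*7) - 48616) = 1/((-4 + 86680 - 2758) - 48616) = 1/(83918 - 48616) = 1/35302 ≈ 2.8327e-5)
j - 1*(-530) = 1/35302 - 1*(-530) = 1/35302 + 530 = 18710061/35302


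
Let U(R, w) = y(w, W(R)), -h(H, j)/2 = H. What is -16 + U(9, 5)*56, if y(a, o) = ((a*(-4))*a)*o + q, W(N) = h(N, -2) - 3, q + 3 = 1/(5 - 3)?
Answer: 117444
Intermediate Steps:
q = -5/2 (q = -3 + 1/(5 - 3) = -3 + 1/2 = -3 + ½ = -5/2 ≈ -2.5000)
h(H, j) = -2*H
W(N) = -3 - 2*N (W(N) = -2*N - 3 = -3 - 2*N)
y(a, o) = -5/2 - 4*o*a² (y(a, o) = ((a*(-4))*a)*o - 5/2 = ((-4*a)*a)*o - 5/2 = (-4*a²)*o - 5/2 = -4*o*a² - 5/2 = -5/2 - 4*o*a²)
U(R, w) = -5/2 - 4*w²*(-3 - 2*R) (U(R, w) = -5/2 - 4*(-3 - 2*R)*w² = -5/2 - 4*w²*(-3 - 2*R))
-16 + U(9, 5)*56 = -16 + (-5/2 + 5²*(12 + 8*9))*56 = -16 + (-5/2 + 25*(12 + 72))*56 = -16 + (-5/2 + 25*84)*56 = -16 + (-5/2 + 2100)*56 = -16 + (4195/2)*56 = -16 + 117460 = 117444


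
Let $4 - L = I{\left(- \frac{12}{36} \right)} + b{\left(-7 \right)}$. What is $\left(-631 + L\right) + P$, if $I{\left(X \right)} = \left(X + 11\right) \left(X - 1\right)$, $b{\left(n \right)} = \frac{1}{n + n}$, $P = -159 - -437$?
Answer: $- \frac{42173}{126} \approx -334.71$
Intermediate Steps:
$P = 278$ ($P = -159 + 437 = 278$)
$b{\left(n \right)} = \frac{1}{2 n}$
$I{\left(X \right)} = \left(-1 + X\right) \left(11 + X\right)$ ($I{\left(X \right)} = \left(11 + X\right) \left(-1 + X\right) = \left(-1 + X\right) \left(11 + X\right)$)
$L = \frac{2305}{126}$ ($L = 4 - \left(\left(-11 + \left(- \frac{12}{36}\right)^{2} + 10 \left(- \frac{12}{36}\right)\right) + \frac{1}{2 \left(-7\right)}\right) = 4 - \left(\left(-11 + \left(\left(-12\right) \frac{1}{36}\right)^{2} + 10 \left(\left(-12\right) \frac{1}{36}\right)\right) + \frac{1}{2} \left(- \frac{1}{7}\right)\right) = 4 - \left(\left(-11 + \left(- \frac{1}{3}\right)^{2} + 10 \left(- \frac{1}{3}\right)\right) - \frac{1}{14}\right) = 4 - \left(\left(-11 + \frac{1}{9} - \frac{10}{3}\right) - \frac{1}{14}\right) = 4 - \left(- \frac{128}{9} - \frac{1}{14}\right) = 4 - - \frac{1801}{126} = 4 + \frac{1801}{126} = \frac{2305}{126} \approx 18.294$)
$\left(-631 + L\right) + P = \left(-631 + \frac{2305}{126}\right) + 278 = - \frac{77201}{126} + 278 = - \frac{42173}{126}$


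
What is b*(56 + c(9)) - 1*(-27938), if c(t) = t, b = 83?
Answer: 33333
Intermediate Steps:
b*(56 + c(9)) - 1*(-27938) = 83*(56 + 9) - 1*(-27938) = 83*65 + 27938 = 5395 + 27938 = 33333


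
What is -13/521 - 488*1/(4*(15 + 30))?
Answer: -64147/23445 ≈ -2.7361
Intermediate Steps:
-13/521 - 488*1/(4*(15 + 30)) = -13*1/521 - 488/(45*4) = -13/521 - 488/180 = -13/521 - 488*1/180 = -13/521 - 122/45 = -64147/23445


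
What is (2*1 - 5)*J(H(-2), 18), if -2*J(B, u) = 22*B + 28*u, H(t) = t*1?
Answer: 690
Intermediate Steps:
H(t) = t
J(B, u) = -14*u - 11*B (J(B, u) = -(22*B + 28*u)/2 = -14*u - 11*B)
(2*1 - 5)*J(H(-2), 18) = (2*1 - 5)*(-14*18 - 11*(-2)) = (2 - 5)*(-252 + 22) = -3*(-230) = 690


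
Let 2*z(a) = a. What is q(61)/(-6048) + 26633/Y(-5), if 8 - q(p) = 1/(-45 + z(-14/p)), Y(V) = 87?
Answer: 5472596149/17876992 ≈ 306.13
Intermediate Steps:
z(a) = a/2
q(p) = 8 - 1/(-45 - 7/p) (q(p) = 8 - 1/(-45 + (-14/p)/2) = 8 - 1/(-45 - 7/p))
q(61)/(-6048) + 26633/Y(-5) = ((56 + 361*61)/(7 + 45*61))/(-6048) + 26633/87 = ((56 + 22021)/(7 + 2745))*(-1/6048) + 26633*(1/87) = (22077/2752)*(-1/6048) + 26633/87 = -2453/1849344 + 26633/87 = 5472596149/17876992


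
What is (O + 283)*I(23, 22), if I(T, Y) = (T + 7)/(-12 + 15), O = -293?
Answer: -100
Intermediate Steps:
I(T, Y) = 7/3 + T/3 (I(T, Y) = (7 + T)/3 = (7 + T)*(⅓) = 7/3 + T/3)
(O + 283)*I(23, 22) = (-293 + 283)*(7/3 + (⅓)*23) = -10*(7/3 + 23/3) = -10*10 = -100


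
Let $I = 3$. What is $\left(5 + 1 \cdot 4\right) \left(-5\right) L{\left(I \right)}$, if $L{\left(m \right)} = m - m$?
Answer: $0$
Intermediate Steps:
$L{\left(m \right)} = 0$
$\left(5 + 1 \cdot 4\right) \left(-5\right) L{\left(I \right)} = \left(5 + 1 \cdot 4\right) \left(-5\right) 0 = \left(5 + 4\right) \left(-5\right) 0 = 9 \left(-5\right) 0 = \left(-45\right) 0 = 0$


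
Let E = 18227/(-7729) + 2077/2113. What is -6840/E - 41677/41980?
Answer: 2344253882588857/471446272820 ≈ 4972.5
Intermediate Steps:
E = -22460518/16331377 (E = 18227*(-1/7729) + 2077*(1/2113) = -18227/7729 + 2077/2113 = -22460518/16331377 ≈ -1.3753)
-6840/E - 41677/41980 = -6840/(-22460518/16331377) - 41677/41980 = -6840*(-16331377/22460518) - 41677*1/41980 = 55853309340/11230259 - 41677/41980 = 2344253882588857/471446272820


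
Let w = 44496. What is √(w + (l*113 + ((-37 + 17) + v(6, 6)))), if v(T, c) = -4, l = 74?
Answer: √52834 ≈ 229.86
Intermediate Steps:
√(w + (l*113 + ((-37 + 17) + v(6, 6)))) = √(44496 + (74*113 + ((-37 + 17) - 4))) = √(44496 + (8362 + (-20 - 4))) = √(44496 + (8362 - 24)) = √(44496 + 8338) = √52834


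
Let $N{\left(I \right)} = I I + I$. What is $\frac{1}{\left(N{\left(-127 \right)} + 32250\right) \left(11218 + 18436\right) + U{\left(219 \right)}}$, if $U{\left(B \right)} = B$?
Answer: $\frac{1}{1430865027} \approx 6.9888 \cdot 10^{-10}$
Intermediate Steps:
$N{\left(I \right)} = I + I^{2}$ ($N{\left(I \right)} = I^{2} + I = I + I^{2}$)
$\frac{1}{\left(N{\left(-127 \right)} + 32250\right) \left(11218 + 18436\right) + U{\left(219 \right)}} = \frac{1}{\left(- 127 \left(1 - 127\right) + 32250\right) \left(11218 + 18436\right) + 219} = \frac{1}{\left(\left(-127\right) \left(-126\right) + 32250\right) 29654 + 219} = \frac{1}{\left(16002 + 32250\right) 29654 + 219} = \frac{1}{48252 \cdot 29654 + 219} = \frac{1}{1430864808 + 219} = \frac{1}{1430865027}$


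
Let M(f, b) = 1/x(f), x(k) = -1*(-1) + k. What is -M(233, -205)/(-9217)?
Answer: 1/2156778 ≈ 4.6365e-7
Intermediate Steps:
x(k) = 1 + k
M(f, b) = 1/(1 + f)
-M(233, -205)/(-9217) = -1/((1 + 233)*(-9217)) = -(-1)/(234*9217) = -1*(-1/2156778) = 1/2156778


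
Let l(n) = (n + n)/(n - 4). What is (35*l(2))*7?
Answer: -490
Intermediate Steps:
l(n) = 2*n/(-4 + n) (l(n) = (2*n)/(-4 + n) = 2*n/(-4 + n))
(35*l(2))*7 = (35*(2*2/(-4 + 2)))*7 = (35*(2*2/(-2)))*7 = (35*(2*2*(-1/2)))*7 = (35*(-2))*7 = -70*7 = -490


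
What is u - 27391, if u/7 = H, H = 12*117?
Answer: -17563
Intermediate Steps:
H = 1404
u = 9828 (u = 7*1404 = 9828)
u - 27391 = 9828 - 27391 = -17563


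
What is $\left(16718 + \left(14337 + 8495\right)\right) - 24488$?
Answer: $15062$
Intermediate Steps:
$\left(16718 + \left(14337 + 8495\right)\right) - 24488 = \left(16718 + 22832\right) - 24488 = 39550 - 24488 = 15062$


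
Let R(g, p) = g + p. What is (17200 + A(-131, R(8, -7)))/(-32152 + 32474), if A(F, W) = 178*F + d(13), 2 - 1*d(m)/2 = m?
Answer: -3070/161 ≈ -19.068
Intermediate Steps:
d(m) = 4 - 2*m
A(F, W) = -22 + 178*F (A(F, W) = 178*F + (4 - 2*13) = 178*F + (4 - 26) = 178*F - 22 = -22 + 178*F)
(17200 + A(-131, R(8, -7)))/(-32152 + 32474) = (17200 + (-22 + 178*(-131)))/(-32152 + 32474) = (17200 + (-22 - 23318))/322 = (17200 - 23340)*(1/322) = -6140*1/322 = -3070/161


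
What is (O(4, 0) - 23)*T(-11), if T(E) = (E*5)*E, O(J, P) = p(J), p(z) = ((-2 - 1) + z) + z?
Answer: -10890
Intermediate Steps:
p(z) = -3 + 2*z (p(z) = (-3 + z) + z = -3 + 2*z)
O(J, P) = -3 + 2*J
T(E) = 5*E**2 (T(E) = (5*E)*E = 5*E**2)
(O(4, 0) - 23)*T(-11) = ((-3 + 2*4) - 23)*(5*(-11)**2) = ((-3 + 8) - 23)*(5*121) = (5 - 23)*605 = -18*605 = -10890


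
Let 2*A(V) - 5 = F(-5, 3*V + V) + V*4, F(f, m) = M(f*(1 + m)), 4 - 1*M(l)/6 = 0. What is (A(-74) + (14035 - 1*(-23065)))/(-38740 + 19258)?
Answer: -4349/2292 ≈ -1.8975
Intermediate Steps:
M(l) = 24 (M(l) = 24 - 6*0 = 24 + 0 = 24)
F(f, m) = 24
A(V) = 29/2 + 2*V (A(V) = 5/2 + (24 + V*4)/2 = 5/2 + (24 + 4*V)/2 = 5/2 + (12 + 2*V) = 29/2 + 2*V)
(A(-74) + (14035 - 1*(-23065)))/(-38740 + 19258) = ((29/2 + 2*(-74)) + (14035 - 1*(-23065)))/(-38740 + 19258) = ((29/2 - 148) + (14035 + 23065))/(-19482) = (-267/2 + 37100)*(-1/19482) = (73933/2)*(-1/19482) = -4349/2292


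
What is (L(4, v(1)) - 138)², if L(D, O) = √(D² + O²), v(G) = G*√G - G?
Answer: 17956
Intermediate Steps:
v(G) = G^(3/2) - G
(L(4, v(1)) - 138)² = (√(4² + (1^(3/2) - 1*1)²) - 138)² = (√(16 + (1 - 1)²) - 138)² = (√(16 + 0²) - 138)² = (√(16 + 0) - 138)² = (√16 - 138)² = (4 - 138)² = (-134)² = 17956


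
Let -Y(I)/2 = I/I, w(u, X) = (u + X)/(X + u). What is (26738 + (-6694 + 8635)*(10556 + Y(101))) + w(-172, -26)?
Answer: 20512053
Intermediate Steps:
w(u, X) = 1 (w(u, X) = (X + u)/(X + u) = 1)
Y(I) = -2 (Y(I) = -2*I/I = -2*1 = -2)
(26738 + (-6694 + 8635)*(10556 + Y(101))) + w(-172, -26) = (26738 + (-6694 + 8635)*(10556 - 2)) + 1 = (26738 + 1941*10554) + 1 = (26738 + 20485314) + 1 = 20512052 + 1 = 20512053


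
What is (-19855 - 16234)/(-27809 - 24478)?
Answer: 36089/52287 ≈ 0.69021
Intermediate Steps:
(-19855 - 16234)/(-27809 - 24478) = -36089/(-52287) = -36089*(-1/52287) = 36089/52287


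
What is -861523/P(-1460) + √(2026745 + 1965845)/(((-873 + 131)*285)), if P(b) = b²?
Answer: -861523/2131600 - √3992590/211470 ≈ -0.41362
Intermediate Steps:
-861523/P(-1460) + √(2026745 + 1965845)/(((-873 + 131)*285)) = -861523/((-1460)²) + √(2026745 + 1965845)/(((-873 + 131)*285)) = -861523/2131600 + √3992590/((-742*285)) = -861523*1/2131600 + √3992590/(-211470) = -861523/2131600 + √3992590*(-1/211470) = -861523/2131600 - √3992590/211470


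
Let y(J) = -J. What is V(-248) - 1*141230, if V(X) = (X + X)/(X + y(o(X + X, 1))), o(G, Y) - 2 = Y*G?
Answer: -17371538/123 ≈ -1.4123e+5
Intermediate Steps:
o(G, Y) = 2 + G*Y (o(G, Y) = 2 + Y*G = 2 + G*Y)
V(X) = 2*X/(-2 - X) (V(X) = (X + X)/(X - (2 + (X + X)*1)) = (2*X)/(X - (2 + (2*X)*1)) = (2*X)/(X - (2 + 2*X)) = (2*X)/(X + (-2 - 2*X)) = (2*X)/(-2 - X) = 2*X/(-2 - X))
V(-248) - 1*141230 = -2*(-248)/(2 - 248) - 1*141230 = -2*(-248)/(-246) - 141230 = -2*(-248)*(-1/246) - 141230 = -248/123 - 141230 = -17371538/123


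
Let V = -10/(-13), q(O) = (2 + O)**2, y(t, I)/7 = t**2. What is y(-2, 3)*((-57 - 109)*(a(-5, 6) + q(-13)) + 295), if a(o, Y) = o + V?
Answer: -6948284/13 ≈ -5.3448e+5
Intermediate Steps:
y(t, I) = 7*t**2
V = 10/13 (V = -10*(-1/13) = 10/13 ≈ 0.76923)
a(o, Y) = 10/13 + o (a(o, Y) = o + 10/13 = 10/13 + o)
y(-2, 3)*((-57 - 109)*(a(-5, 6) + q(-13)) + 295) = (7*(-2)**2)*((-57 - 109)*((10/13 - 5) + (2 - 13)**2) + 295) = (7*4)*(-166*(-55/13 + (-11)**2) + 295) = 28*(-166*(-55/13 + 121) + 295) = 28*(-166*1518/13 + 295) = 28*(-251988/13 + 295) = 28*(-248153/13) = -6948284/13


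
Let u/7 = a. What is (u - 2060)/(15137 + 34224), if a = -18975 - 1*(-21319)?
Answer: 14348/49361 ≈ 0.29067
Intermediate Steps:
a = 2344 (a = -18975 + 21319 = 2344)
u = 16408 (u = 7*2344 = 16408)
(u - 2060)/(15137 + 34224) = (16408 - 2060)/(15137 + 34224) = 14348/49361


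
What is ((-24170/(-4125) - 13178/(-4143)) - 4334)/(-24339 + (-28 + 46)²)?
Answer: 4927534846/27360889875 ≈ 0.18009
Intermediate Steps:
((-24170/(-4125) - 13178/(-4143)) - 4334)/(-24339 + (-28 + 46)²) = ((-24170*(-1/4125) - 13178*(-1/4143)) - 4334)/(-24339 + 18²) = ((4834/825 + 13178/4143) - 4334)/(-24339 + 324) = (10299704/1139325 - 4334)/(-24015) = -4927534846/1139325*(-1/24015) = 4927534846/27360889875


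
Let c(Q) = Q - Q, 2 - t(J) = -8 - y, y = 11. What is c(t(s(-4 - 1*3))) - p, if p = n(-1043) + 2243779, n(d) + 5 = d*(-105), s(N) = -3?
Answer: -2353289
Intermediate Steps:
n(d) = -5 - 105*d (n(d) = -5 + d*(-105) = -5 - 105*d)
t(J) = 21 (t(J) = 2 - (-8 - 1*11) = 2 - (-8 - 11) = 2 - 1*(-19) = 2 + 19 = 21)
c(Q) = 0
p = 2353289 (p = (-5 - 105*(-1043)) + 2243779 = (-5 + 109515) + 2243779 = 109510 + 2243779 = 2353289)
c(t(s(-4 - 1*3))) - p = 0 - 1*2353289 = 0 - 2353289 = -2353289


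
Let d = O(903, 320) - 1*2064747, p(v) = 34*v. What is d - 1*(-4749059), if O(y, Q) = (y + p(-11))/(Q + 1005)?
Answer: 3556713929/1325 ≈ 2.6843e+6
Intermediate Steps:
O(y, Q) = (-374 + y)/(1005 + Q) (O(y, Q) = (y + 34*(-11))/(Q + 1005) = (y - 374)/(1005 + Q) = (-374 + y)/(1005 + Q))
d = -2735789246/1325 (d = (-374 + 903)/(1005 + 320) - 1*2064747 = 529/1325 - 2064747 = -2735789246/1325 ≈ -2.0647e+6)
d - 1*(-4749059) = -2735789246/1325 - 1*(-4749059) = -2735789246/1325 + 4749059 = 3556713929/1325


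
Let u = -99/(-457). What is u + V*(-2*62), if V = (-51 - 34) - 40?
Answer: 7083599/457 ≈ 15500.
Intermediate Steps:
u = 99/457 (u = -99*(-1/457) = 99/457 ≈ 0.21663)
V = -125 (V = -85 - 40 = -125)
u + V*(-2*62) = 99/457 - (-250)*62 = 99/457 - 125*(-124) = 99/457 + 15500 = 7083599/457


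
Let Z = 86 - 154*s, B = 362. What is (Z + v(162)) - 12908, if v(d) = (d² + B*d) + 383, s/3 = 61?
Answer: 44267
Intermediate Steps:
s = 183 (s = 3*61 = 183)
v(d) = 383 + d² + 362*d (v(d) = (d² + 362*d) + 383 = 383 + d² + 362*d)
Z = -28096 (Z = 86 - 154*183 = 86 - 28182 = -28096)
(Z + v(162)) - 12908 = (-28096 + (383 + 162² + 362*162)) - 12908 = (-28096 + (383 + 26244 + 58644)) - 12908 = (-28096 + 85271) - 12908 = 57175 - 12908 = 44267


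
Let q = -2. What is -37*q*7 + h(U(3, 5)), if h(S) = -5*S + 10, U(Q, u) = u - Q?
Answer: 518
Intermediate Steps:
h(S) = 10 - 5*S
-37*q*7 + h(U(3, 5)) = -(-74)*7 + (10 - 5*(5 - 1*3)) = -37*(-14) + (10 - 5*(5 - 3)) = 518 + (10 - 5*2) = 518 + (10 - 10) = 518 + 0 = 518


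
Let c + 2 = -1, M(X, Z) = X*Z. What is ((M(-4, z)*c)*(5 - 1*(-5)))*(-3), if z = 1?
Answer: -360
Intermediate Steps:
c = -3 (c = -2 - 1 = -3)
((M(-4, z)*c)*(5 - 1*(-5)))*(-3) = ((-4*1*(-3))*(5 - 1*(-5)))*(-3) = ((-4*(-3))*(5 + 5))*(-3) = (12*10)*(-3) = 120*(-3) = -360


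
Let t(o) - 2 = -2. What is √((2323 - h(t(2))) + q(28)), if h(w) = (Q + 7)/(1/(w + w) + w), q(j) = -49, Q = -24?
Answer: √2274 ≈ 47.686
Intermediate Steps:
t(o) = 0 (t(o) = 2 - 2 = 0)
h(w) = -17/(w + 1/(2*w)) (h(w) = (-24 + 7)/(1/(w + w) + w) = -17/(1/(2*w) + w) = -17/(w + 1/(2*w)))
√((2323 - h(t(2))) + q(28)) = √((2323 - (-34)*0/(1 + 2*0²)) - 49) = √((2323 - (-34)*0/(1 + 2*0)) - 49) = √((2323 - (-34)*0/(1 + 0)) - 49) = √((2323 - (-34)*0/1) - 49) = √((2323 - (-34)*0) - 49) = √((2323 - 1*0) - 49) = √((2323 + 0) - 49) = √(2323 - 49) = √2274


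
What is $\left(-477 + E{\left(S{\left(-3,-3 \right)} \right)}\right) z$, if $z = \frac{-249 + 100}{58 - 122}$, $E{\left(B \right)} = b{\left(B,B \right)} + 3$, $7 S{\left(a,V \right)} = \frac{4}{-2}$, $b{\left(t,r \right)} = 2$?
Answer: $- \frac{8791}{8} \approx -1098.9$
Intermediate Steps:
$S{\left(a,V \right)} = - \frac{2}{7}$ ($S{\left(a,V \right)} = \frac{4 \frac{1}{-2}}{7} = \frac{4 \left(- \frac{1}{2}\right)}{7} = \frac{1}{7} \left(-2\right) = - \frac{2}{7}$)
$E{\left(B \right)} = 5$ ($E{\left(B \right)} = 2 + 3 = 5$)
$z = \frac{149}{64}$ ($z = - \frac{149}{-64} = \left(-149\right) \left(- \frac{1}{64}\right) = \frac{149}{64} \approx 2.3281$)
$\left(-477 + E{\left(S{\left(-3,-3 \right)} \right)}\right) z = \left(-477 + 5\right) \frac{149}{64} = \left(-472\right) \frac{149}{64} = - \frac{8791}{8}$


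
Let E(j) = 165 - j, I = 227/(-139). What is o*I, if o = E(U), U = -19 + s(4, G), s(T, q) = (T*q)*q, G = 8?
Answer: 16344/139 ≈ 117.58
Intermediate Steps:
s(T, q) = T*q²
I = -227/139 (I = 227*(-1/139) = -227/139 ≈ -1.6331)
U = 237 (U = -19 + 4*8² = -19 + 4*64 = -19 + 256 = 237)
o = -72 (o = 165 - 1*237 = 165 - 237 = -72)
o*I = -72*(-227/139) = 16344/139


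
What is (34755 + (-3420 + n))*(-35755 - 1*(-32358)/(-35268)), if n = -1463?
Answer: -3139148154888/2939 ≈ -1.0681e+9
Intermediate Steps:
(34755 + (-3420 + n))*(-35755 - 1*(-32358)/(-35268)) = (34755 + (-3420 - 1463))*(-35755 - 1*(-32358)/(-35268)) = (34755 - 4883)*(-35755 + 32358*(-1/35268)) = 29872*(-35755 - 5393/5878) = 29872*(-210173283/5878) = -3139148154888/2939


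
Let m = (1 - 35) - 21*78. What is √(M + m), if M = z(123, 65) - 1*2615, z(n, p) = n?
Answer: 2*I*√1041 ≈ 64.529*I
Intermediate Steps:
M = -2492 (M = 123 - 1*2615 = 123 - 2615 = -2492)
m = -1672 (m = -34 - 1638 = -1672)
√(M + m) = √(-2492 - 1672) = √(-4164) = 2*I*√1041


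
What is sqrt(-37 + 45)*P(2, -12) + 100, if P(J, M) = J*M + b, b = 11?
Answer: 100 - 26*sqrt(2) ≈ 63.230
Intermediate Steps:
P(J, M) = 11 + J*M (P(J, M) = J*M + 11 = 11 + J*M)
sqrt(-37 + 45)*P(2, -12) + 100 = sqrt(-37 + 45)*(11 + 2*(-12)) + 100 = sqrt(8)*(11 - 24) + 100 = (2*sqrt(2))*(-13) + 100 = -26*sqrt(2) + 100 = 100 - 26*sqrt(2)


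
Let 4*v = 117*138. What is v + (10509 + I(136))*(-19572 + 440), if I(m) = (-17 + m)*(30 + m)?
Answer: -1157975359/2 ≈ -5.7899e+8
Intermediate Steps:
v = 8073/2 (v = (117*138)/4 = (1/4)*16146 = 8073/2 ≈ 4036.5)
v + (10509 + I(136))*(-19572 + 440) = 8073/2 + (10509 + (-510 + 136**2 + 13*136))*(-19572 + 440) = 8073/2 + (10509 + (-510 + 18496 + 1768))*(-19132) = 8073/2 + (10509 + 19754)*(-19132) = 8073/2 + 30263*(-19132) = 8073/2 - 578991716 = -1157975359/2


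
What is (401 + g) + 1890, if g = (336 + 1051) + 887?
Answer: 4565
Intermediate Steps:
g = 2274 (g = 1387 + 887 = 2274)
(401 + g) + 1890 = (401 + 2274) + 1890 = 2675 + 1890 = 4565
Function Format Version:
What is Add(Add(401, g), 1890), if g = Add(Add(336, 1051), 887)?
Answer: 4565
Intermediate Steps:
g = 2274 (g = Add(1387, 887) = 2274)
Add(Add(401, g), 1890) = Add(Add(401, 2274), 1890) = Add(2675, 1890) = 4565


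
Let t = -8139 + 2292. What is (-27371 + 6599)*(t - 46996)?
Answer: 1097654796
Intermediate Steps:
t = -5847
(-27371 + 6599)*(t - 46996) = (-27371 + 6599)*(-5847 - 46996) = -20772*(-52843) = 1097654796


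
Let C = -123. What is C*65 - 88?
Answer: -8083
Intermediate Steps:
C*65 - 88 = -123*65 - 88 = -7995 - 88 = -8083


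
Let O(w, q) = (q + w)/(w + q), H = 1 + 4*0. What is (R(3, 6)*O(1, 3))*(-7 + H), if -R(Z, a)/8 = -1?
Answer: -48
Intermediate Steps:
H = 1 (H = 1 + 0 = 1)
R(Z, a) = 8 (R(Z, a) = -8*(-1) = 8)
O(w, q) = 1 (O(w, q) = (q + w)/(q + w) = 1)
(R(3, 6)*O(1, 3))*(-7 + H) = (8*1)*(-7 + 1) = 8*(-6) = -48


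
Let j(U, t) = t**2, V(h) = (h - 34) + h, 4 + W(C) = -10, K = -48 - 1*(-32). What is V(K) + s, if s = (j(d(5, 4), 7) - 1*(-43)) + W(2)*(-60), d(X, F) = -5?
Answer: 866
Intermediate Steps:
K = -16 (K = -48 + 32 = -16)
W(C) = -14 (W(C) = -4 - 10 = -14)
V(h) = -34 + 2*h (V(h) = (-34 + h) + h = -34 + 2*h)
s = 932 (s = (7**2 - 1*(-43)) - 14*(-60) = (49 + 43) + 840 = 92 + 840 = 932)
V(K) + s = (-34 + 2*(-16)) + 932 = (-34 - 32) + 932 = -66 + 932 = 866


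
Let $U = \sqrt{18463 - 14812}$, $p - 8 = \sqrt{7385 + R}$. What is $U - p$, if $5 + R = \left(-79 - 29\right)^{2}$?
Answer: $-146 + \sqrt{3651} \approx -85.577$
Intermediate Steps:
$R = 11659$ ($R = -5 + \left(-79 - 29\right)^{2} = -5 + \left(-108\right)^{2} = -5 + 11664 = 11659$)
$p = 146$ ($p = 8 + \sqrt{7385 + 11659} = 8 + \sqrt{19044} = 8 + 138 = 146$)
$U = \sqrt{3651} \approx 60.424$
$U - p = \sqrt{3651} - 146 = -146 + \sqrt{3651}$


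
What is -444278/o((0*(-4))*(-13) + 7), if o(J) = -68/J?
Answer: 91469/2 ≈ 45735.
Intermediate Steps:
-444278/o((0*(-4))*(-13) + 7) = -444278/((-68/((0*(-4))*(-13) + 7))) = -444278/((-68/(0*(-13) + 7))) = -444278/((-68/(0 + 7))) = -444278/((-68/7)) = -444278/((-68*1/7)) = -444278/(-68/7) = -444278*(-7/68) = 91469/2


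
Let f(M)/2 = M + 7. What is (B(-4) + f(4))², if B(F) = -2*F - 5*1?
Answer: 625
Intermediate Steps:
f(M) = 14 + 2*M (f(M) = 2*(M + 7) = 2*(7 + M) = 14 + 2*M)
B(F) = -5 - 2*F (B(F) = -2*F - 5 = -5 - 2*F)
(B(-4) + f(4))² = ((-5 - 2*(-4)) + (14 + 2*4))² = ((-5 + 8) + (14 + 8))² = (3 + 22)² = 25² = 625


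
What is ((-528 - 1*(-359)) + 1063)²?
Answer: 799236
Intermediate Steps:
((-528 - 1*(-359)) + 1063)² = ((-528 + 359) + 1063)² = (-169 + 1063)² = 894² = 799236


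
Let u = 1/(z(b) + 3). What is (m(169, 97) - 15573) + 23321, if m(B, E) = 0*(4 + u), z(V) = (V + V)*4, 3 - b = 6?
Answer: 7748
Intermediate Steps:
b = -3 (b = 3 - 1*6 = 3 - 6 = -3)
z(V) = 8*V (z(V) = (2*V)*4 = 8*V)
u = -1/21 (u = 1/(8*(-3) + 3) = 1/(-24 + 3) = 1/(-21) = -1/21 ≈ -0.047619)
m(B, E) = 0 (m(B, E) = 0*(4 - 1/21) = 0*(83/21) = 0)
(m(169, 97) - 15573) + 23321 = (0 - 15573) + 23321 = -15573 + 23321 = 7748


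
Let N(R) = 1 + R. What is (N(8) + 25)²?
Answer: 1156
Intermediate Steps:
(N(8) + 25)² = ((1 + 8) + 25)² = (9 + 25)² = 34² = 1156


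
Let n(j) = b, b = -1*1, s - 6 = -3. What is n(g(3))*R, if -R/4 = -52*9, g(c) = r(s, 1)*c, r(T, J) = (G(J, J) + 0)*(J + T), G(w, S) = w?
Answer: -1872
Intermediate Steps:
s = 3 (s = 6 - 3 = 3)
b = -1
r(T, J) = J*(J + T) (r(T, J) = (J + 0)*(J + T) = J*(J + T))
g(c) = 4*c (g(c) = (1*(1 + 3))*c = (1*4)*c = 4*c)
n(j) = -1
R = 1872 (R = -(-208)*9 = -4*(-468) = 1872)
n(g(3))*R = -1*1872 = -1872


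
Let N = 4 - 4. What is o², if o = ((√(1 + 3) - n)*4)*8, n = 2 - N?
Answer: 0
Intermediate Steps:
N = 0
n = 2 (n = 2 - 1*0 = 2 + 0 = 2)
o = 0 (o = ((√(1 + 3) - 1*2)*4)*8 = ((√4 - 2)*4)*8 = ((2 - 2)*4)*8 = (0*4)*8 = 0*8 = 0)
o² = 0² = 0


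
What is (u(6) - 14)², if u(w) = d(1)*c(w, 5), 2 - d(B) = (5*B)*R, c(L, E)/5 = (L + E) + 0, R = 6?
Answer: 2414916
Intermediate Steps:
c(L, E) = 5*E + 5*L (c(L, E) = 5*((L + E) + 0) = 5*((E + L) + 0) = 5*(E + L) = 5*E + 5*L)
d(B) = 2 - 30*B (d(B) = 2 - 5*B*6 = 2 - 30*B)
u(w) = -700 - 140*w (u(w) = (2 - 30*1)*(5*5 + 5*w) = (2 - 30)*(25 + 5*w) = -28*(25 + 5*w) = -700 - 140*w)
(u(6) - 14)² = ((-700 - 140*6) - 14)² = ((-700 - 840) - 14)² = (-1540 - 14)² = (-1554)² = 2414916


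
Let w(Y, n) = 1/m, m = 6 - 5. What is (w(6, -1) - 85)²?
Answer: 7056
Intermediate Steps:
m = 1
w(Y, n) = 1 (w(Y, n) = 1/1 = 1)
(w(6, -1) - 85)² = (1 - 85)² = (-84)² = 7056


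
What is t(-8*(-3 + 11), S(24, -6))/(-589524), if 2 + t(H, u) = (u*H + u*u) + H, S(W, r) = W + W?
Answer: 139/98254 ≈ 0.0014147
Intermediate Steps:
S(W, r) = 2*W
t(H, u) = -2 + H + u**2 + H*u (t(H, u) = -2 + ((u*H + u*u) + H) = -2 + ((H*u + u**2) + H) = -2 + ((u**2 + H*u) + H) = -2 + (H + u**2 + H*u) = -2 + H + u**2 + H*u)
t(-8*(-3 + 11), S(24, -6))/(-589524) = (-2 - 8*(-3 + 11) + (2*24)**2 + (-8*(-3 + 11))*(2*24))/(-589524) = (-2 - 8*8 + 48**2 - 8*8*48)*(-1/589524) = (-2 - 64 + 2304 - 64*48)*(-1/589524) = (-2 - 64 + 2304 - 3072)*(-1/589524) = -834*(-1/589524) = 139/98254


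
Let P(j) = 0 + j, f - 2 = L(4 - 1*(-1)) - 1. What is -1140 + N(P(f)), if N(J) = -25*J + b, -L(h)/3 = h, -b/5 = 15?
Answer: -865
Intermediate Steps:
b = -75 (b = -5*15 = -75)
L(h) = -3*h
f = -14 (f = 2 + (-3*(4 - 1*(-1)) - 1) = 2 + (-3*(4 + 1) - 1) = 2 + (-3*5 - 1) = 2 + (-15 - 1) = 2 - 16 = -14)
P(j) = j
N(J) = -75 - 25*J (N(J) = -25*J - 75 = -75 - 25*J)
-1140 + N(P(f)) = -1140 + (-75 - 25*(-14)) = -1140 + (-75 + 350) = -1140 + 275 = -865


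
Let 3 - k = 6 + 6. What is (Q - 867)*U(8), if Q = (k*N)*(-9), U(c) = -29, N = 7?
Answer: 8700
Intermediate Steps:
k = -9 (k = 3 - (6 + 6) = 3 - 1*12 = 3 - 12 = -9)
Q = 567 (Q = -9*7*(-9) = -63*(-9) = 567)
(Q - 867)*U(8) = (567 - 867)*(-29) = -300*(-29) = 8700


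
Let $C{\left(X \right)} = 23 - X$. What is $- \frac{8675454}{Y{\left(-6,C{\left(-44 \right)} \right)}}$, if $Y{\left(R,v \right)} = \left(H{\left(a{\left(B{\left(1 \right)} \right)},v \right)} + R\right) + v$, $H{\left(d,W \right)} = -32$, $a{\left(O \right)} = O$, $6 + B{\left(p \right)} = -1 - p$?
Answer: $- \frac{8675454}{29} \approx -2.9915 \cdot 10^{5}$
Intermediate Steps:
$B{\left(p \right)} = -7 - p$ ($B{\left(p \right)} = -6 - \left(1 + p\right) = -7 - p$)
$Y{\left(R,v \right)} = -32 + R + v$ ($Y{\left(R,v \right)} = \left(-32 + R\right) + v = -32 + R + v$)
$- \frac{8675454}{Y{\left(-6,C{\left(-44 \right)} \right)}} = - \frac{8675454}{-32 - 6 + \left(23 - -44\right)} = - \frac{8675454}{-32 - 6 + \left(23 + 44\right)} = - \frac{8675454}{-32 - 6 + 67} = - \frac{8675454}{29}$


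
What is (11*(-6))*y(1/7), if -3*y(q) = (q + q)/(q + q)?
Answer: 22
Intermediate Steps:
y(q) = -⅓ (y(q) = -(q + q)/(3*(q + q)) = -2*q/(3*(2*q)) = -2*q*1/(2*q)/3 = -⅓*1 = -⅓)
(11*(-6))*y(1/7) = (11*(-6))*(-⅓) = -66*(-⅓) = 22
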